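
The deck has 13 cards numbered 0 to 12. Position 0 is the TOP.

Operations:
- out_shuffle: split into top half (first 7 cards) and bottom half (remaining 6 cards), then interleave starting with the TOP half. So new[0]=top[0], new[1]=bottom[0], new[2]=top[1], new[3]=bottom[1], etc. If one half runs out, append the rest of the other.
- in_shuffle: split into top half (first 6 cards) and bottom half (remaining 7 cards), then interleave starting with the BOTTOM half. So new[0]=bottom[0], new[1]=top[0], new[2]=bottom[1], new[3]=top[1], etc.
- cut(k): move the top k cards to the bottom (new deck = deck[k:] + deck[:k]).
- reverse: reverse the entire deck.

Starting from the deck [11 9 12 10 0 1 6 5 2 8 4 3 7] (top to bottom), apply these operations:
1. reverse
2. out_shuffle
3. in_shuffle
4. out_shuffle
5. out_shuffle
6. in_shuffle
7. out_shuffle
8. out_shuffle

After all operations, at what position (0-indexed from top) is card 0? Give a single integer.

After op 1 (reverse): [7 3 4 8 2 5 6 1 0 10 12 9 11]
After op 2 (out_shuffle): [7 1 3 0 4 10 8 12 2 9 5 11 6]
After op 3 (in_shuffle): [8 7 12 1 2 3 9 0 5 4 11 10 6]
After op 4 (out_shuffle): [8 0 7 5 12 4 1 11 2 10 3 6 9]
After op 5 (out_shuffle): [8 11 0 2 7 10 5 3 12 6 4 9 1]
After op 6 (in_shuffle): [5 8 3 11 12 0 6 2 4 7 9 10 1]
After op 7 (out_shuffle): [5 2 8 4 3 7 11 9 12 10 0 1 6]
After op 8 (out_shuffle): [5 9 2 12 8 10 4 0 3 1 7 6 11]
Card 0 is at position 7.

Answer: 7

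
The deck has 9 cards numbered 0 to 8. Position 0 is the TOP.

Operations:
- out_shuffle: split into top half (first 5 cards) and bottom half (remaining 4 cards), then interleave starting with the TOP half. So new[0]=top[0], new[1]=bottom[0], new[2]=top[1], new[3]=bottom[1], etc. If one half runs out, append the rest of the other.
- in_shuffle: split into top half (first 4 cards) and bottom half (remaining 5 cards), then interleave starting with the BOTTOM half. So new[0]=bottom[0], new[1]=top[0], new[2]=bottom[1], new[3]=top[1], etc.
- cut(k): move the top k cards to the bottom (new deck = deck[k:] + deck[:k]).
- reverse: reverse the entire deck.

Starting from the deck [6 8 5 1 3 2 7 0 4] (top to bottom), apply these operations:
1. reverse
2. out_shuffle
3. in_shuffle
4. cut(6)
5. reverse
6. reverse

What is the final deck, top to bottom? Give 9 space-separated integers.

Answer: 6 5 3 7 4 8 1 2 0

Derivation:
After op 1 (reverse): [4 0 7 2 3 1 5 8 6]
After op 2 (out_shuffle): [4 1 0 5 7 8 2 6 3]
After op 3 (in_shuffle): [7 4 8 1 2 0 6 5 3]
After op 4 (cut(6)): [6 5 3 7 4 8 1 2 0]
After op 5 (reverse): [0 2 1 8 4 7 3 5 6]
After op 6 (reverse): [6 5 3 7 4 8 1 2 0]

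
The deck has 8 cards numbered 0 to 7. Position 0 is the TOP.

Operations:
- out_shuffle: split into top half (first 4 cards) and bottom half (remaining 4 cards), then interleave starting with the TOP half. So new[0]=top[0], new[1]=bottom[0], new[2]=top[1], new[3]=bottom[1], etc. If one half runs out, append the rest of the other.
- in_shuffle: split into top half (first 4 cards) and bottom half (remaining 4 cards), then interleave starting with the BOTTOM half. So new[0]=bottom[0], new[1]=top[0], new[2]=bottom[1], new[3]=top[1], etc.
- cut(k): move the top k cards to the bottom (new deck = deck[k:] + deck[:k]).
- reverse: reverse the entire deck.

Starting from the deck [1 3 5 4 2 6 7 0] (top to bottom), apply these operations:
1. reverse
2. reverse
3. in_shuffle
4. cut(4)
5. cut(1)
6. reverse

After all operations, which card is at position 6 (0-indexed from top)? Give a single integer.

After op 1 (reverse): [0 7 6 2 4 5 3 1]
After op 2 (reverse): [1 3 5 4 2 6 7 0]
After op 3 (in_shuffle): [2 1 6 3 7 5 0 4]
After op 4 (cut(4)): [7 5 0 4 2 1 6 3]
After op 5 (cut(1)): [5 0 4 2 1 6 3 7]
After op 6 (reverse): [7 3 6 1 2 4 0 5]
Position 6: card 0.

Answer: 0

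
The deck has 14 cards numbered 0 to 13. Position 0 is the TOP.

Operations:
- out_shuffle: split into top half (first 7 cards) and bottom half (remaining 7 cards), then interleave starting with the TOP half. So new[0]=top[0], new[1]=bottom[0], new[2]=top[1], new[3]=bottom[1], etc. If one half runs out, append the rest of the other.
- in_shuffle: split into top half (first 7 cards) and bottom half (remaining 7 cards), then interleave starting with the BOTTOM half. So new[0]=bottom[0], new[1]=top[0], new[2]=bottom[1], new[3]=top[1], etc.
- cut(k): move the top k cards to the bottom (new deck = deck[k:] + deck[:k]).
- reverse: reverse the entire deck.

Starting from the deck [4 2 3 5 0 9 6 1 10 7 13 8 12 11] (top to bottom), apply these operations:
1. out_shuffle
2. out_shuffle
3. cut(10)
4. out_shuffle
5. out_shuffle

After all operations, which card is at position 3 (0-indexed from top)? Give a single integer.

After op 1 (out_shuffle): [4 1 2 10 3 7 5 13 0 8 9 12 6 11]
After op 2 (out_shuffle): [4 13 1 0 2 8 10 9 3 12 7 6 5 11]
After op 3 (cut(10)): [7 6 5 11 4 13 1 0 2 8 10 9 3 12]
After op 4 (out_shuffle): [7 0 6 2 5 8 11 10 4 9 13 3 1 12]
After op 5 (out_shuffle): [7 10 0 4 6 9 2 13 5 3 8 1 11 12]
Position 3: card 4.

Answer: 4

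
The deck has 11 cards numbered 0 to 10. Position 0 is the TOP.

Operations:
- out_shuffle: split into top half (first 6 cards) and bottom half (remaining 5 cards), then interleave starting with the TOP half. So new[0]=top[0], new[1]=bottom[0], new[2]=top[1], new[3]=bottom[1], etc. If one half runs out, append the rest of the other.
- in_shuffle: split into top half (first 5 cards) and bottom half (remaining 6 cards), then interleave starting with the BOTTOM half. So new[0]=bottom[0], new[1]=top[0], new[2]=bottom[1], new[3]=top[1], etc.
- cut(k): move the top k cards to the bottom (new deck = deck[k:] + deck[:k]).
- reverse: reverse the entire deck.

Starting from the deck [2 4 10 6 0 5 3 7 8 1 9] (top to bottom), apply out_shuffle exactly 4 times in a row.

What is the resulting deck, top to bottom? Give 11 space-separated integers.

After op 1 (out_shuffle): [2 3 4 7 10 8 6 1 0 9 5]
After op 2 (out_shuffle): [2 6 3 1 4 0 7 9 10 5 8]
After op 3 (out_shuffle): [2 7 6 9 3 10 1 5 4 8 0]
After op 4 (out_shuffle): [2 1 7 5 6 4 9 8 3 0 10]

Answer: 2 1 7 5 6 4 9 8 3 0 10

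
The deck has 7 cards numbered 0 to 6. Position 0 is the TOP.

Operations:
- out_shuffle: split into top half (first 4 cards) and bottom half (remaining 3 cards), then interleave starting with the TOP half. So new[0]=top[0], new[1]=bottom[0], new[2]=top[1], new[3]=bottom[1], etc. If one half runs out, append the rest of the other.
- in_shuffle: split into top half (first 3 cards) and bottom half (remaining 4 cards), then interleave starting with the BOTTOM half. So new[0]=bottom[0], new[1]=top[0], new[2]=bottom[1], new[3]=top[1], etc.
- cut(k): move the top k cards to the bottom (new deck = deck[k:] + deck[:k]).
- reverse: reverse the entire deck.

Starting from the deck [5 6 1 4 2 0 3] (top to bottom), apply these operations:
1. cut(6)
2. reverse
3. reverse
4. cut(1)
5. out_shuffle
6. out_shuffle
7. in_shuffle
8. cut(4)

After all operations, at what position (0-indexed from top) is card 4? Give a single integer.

After op 1 (cut(6)): [3 5 6 1 4 2 0]
After op 2 (reverse): [0 2 4 1 6 5 3]
After op 3 (reverse): [3 5 6 1 4 2 0]
After op 4 (cut(1)): [5 6 1 4 2 0 3]
After op 5 (out_shuffle): [5 2 6 0 1 3 4]
After op 6 (out_shuffle): [5 1 2 3 6 4 0]
After op 7 (in_shuffle): [3 5 6 1 4 2 0]
After op 8 (cut(4)): [4 2 0 3 5 6 1]
Card 4 is at position 0.

Answer: 0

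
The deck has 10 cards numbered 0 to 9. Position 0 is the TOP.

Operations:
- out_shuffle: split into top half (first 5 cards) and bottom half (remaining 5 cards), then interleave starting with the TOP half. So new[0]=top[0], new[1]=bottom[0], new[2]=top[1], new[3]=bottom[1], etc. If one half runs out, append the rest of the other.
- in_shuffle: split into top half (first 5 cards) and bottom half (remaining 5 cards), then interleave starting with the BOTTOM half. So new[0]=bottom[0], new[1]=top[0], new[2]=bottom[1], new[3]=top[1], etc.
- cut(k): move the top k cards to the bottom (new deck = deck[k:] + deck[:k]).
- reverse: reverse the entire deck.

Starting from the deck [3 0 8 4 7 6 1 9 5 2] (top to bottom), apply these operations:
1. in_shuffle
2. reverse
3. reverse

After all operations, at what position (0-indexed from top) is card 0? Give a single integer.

Answer: 3

Derivation:
After op 1 (in_shuffle): [6 3 1 0 9 8 5 4 2 7]
After op 2 (reverse): [7 2 4 5 8 9 0 1 3 6]
After op 3 (reverse): [6 3 1 0 9 8 5 4 2 7]
Card 0 is at position 3.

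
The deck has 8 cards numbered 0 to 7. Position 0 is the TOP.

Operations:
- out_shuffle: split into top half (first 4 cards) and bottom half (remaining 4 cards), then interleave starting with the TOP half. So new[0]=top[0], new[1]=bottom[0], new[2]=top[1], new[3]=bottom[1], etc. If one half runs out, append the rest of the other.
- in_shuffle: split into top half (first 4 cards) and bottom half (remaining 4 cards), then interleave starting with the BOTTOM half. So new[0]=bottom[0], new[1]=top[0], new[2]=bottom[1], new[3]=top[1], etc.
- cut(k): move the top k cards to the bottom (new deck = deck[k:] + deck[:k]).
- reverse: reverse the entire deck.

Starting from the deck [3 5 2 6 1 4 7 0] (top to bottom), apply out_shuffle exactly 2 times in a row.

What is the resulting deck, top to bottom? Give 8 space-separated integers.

After op 1 (out_shuffle): [3 1 5 4 2 7 6 0]
After op 2 (out_shuffle): [3 2 1 7 5 6 4 0]

Answer: 3 2 1 7 5 6 4 0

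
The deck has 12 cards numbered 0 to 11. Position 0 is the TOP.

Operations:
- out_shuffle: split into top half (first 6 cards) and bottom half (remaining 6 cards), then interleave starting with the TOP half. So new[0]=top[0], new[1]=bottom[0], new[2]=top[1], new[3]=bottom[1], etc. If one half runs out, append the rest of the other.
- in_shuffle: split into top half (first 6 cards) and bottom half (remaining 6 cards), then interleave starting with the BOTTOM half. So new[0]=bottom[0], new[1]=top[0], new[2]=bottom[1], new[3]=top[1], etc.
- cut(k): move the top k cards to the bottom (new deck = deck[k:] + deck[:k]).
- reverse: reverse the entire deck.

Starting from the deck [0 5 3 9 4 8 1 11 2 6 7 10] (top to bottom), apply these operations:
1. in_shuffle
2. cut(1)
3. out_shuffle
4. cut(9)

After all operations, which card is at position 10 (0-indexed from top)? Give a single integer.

Answer: 10

Derivation:
After op 1 (in_shuffle): [1 0 11 5 2 3 6 9 7 4 10 8]
After op 2 (cut(1)): [0 11 5 2 3 6 9 7 4 10 8 1]
After op 3 (out_shuffle): [0 9 11 7 5 4 2 10 3 8 6 1]
After op 4 (cut(9)): [8 6 1 0 9 11 7 5 4 2 10 3]
Position 10: card 10.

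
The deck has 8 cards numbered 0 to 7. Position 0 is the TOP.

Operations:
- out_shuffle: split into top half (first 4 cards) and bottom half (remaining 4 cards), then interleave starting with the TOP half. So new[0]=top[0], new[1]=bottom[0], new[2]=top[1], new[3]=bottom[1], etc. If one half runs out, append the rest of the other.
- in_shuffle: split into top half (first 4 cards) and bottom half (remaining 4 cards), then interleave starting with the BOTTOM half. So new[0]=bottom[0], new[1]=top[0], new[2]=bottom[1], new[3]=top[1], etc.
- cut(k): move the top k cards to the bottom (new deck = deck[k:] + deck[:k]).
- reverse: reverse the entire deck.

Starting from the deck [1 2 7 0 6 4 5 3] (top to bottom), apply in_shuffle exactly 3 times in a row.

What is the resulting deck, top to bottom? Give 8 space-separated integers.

Answer: 3 5 4 6 0 7 2 1

Derivation:
After op 1 (in_shuffle): [6 1 4 2 5 7 3 0]
After op 2 (in_shuffle): [5 6 7 1 3 4 0 2]
After op 3 (in_shuffle): [3 5 4 6 0 7 2 1]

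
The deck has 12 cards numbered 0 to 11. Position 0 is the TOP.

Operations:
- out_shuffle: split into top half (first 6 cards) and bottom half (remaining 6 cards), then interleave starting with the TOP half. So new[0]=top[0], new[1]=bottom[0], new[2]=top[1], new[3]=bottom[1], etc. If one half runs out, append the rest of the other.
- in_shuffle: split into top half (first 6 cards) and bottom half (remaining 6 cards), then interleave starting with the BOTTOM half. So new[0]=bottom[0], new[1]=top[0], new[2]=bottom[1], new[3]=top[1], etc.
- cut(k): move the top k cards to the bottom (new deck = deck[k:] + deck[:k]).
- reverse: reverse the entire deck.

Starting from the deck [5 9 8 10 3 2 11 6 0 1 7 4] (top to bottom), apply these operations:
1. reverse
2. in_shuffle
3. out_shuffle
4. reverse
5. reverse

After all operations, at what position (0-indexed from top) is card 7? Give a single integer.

After op 1 (reverse): [4 7 1 0 6 11 2 3 10 8 9 5]
After op 2 (in_shuffle): [2 4 3 7 10 1 8 0 9 6 5 11]
After op 3 (out_shuffle): [2 8 4 0 3 9 7 6 10 5 1 11]
After op 4 (reverse): [11 1 5 10 6 7 9 3 0 4 8 2]
After op 5 (reverse): [2 8 4 0 3 9 7 6 10 5 1 11]
Card 7 is at position 6.

Answer: 6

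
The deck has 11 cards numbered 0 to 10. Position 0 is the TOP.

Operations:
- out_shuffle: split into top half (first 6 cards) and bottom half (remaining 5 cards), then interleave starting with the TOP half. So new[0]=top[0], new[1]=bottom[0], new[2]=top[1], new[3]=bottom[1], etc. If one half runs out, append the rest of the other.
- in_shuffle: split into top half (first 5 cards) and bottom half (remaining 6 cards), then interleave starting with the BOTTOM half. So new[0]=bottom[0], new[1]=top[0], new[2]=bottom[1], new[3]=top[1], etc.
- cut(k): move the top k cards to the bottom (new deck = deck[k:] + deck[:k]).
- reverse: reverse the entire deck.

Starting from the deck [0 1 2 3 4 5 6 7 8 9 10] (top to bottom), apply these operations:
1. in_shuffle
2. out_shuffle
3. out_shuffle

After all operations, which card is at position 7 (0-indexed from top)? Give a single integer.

Answer: 10

Derivation:
After op 1 (in_shuffle): [5 0 6 1 7 2 8 3 9 4 10]
After op 2 (out_shuffle): [5 8 0 3 6 9 1 4 7 10 2]
After op 3 (out_shuffle): [5 1 8 4 0 7 3 10 6 2 9]
Position 7: card 10.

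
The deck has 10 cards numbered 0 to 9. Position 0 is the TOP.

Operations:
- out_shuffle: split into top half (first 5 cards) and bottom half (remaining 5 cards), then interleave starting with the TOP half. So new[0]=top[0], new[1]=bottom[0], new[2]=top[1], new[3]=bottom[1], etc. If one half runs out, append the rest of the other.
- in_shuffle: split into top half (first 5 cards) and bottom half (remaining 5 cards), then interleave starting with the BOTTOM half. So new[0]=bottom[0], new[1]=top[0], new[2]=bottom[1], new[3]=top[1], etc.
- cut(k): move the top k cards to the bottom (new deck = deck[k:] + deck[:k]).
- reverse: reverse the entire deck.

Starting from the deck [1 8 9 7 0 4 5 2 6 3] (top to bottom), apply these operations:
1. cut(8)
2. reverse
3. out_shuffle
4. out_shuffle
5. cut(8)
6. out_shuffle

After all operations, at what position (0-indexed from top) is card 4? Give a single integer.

Answer: 0

Derivation:
After op 1 (cut(8)): [6 3 1 8 9 7 0 4 5 2]
After op 2 (reverse): [2 5 4 0 7 9 8 1 3 6]
After op 3 (out_shuffle): [2 9 5 8 4 1 0 3 7 6]
After op 4 (out_shuffle): [2 1 9 0 5 3 8 7 4 6]
After op 5 (cut(8)): [4 6 2 1 9 0 5 3 8 7]
After op 6 (out_shuffle): [4 0 6 5 2 3 1 8 9 7]
Card 4 is at position 0.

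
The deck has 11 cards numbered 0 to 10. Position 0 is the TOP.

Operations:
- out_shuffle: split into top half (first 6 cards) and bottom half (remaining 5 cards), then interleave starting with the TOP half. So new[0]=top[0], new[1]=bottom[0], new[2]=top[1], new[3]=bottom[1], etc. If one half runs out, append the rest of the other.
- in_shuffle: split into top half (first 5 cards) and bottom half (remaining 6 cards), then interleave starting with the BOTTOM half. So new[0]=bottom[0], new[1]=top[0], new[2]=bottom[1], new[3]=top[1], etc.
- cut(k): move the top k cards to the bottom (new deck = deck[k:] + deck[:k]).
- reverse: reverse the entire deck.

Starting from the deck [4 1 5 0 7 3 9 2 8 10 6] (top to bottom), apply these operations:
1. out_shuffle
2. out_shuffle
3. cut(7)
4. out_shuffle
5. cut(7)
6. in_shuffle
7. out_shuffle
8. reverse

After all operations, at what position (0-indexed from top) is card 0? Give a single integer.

Answer: 7

Derivation:
After op 1 (out_shuffle): [4 9 1 2 5 8 0 10 7 6 3]
After op 2 (out_shuffle): [4 0 9 10 1 7 2 6 5 3 8]
After op 3 (cut(7)): [6 5 3 8 4 0 9 10 1 7 2]
After op 4 (out_shuffle): [6 9 5 10 3 1 8 7 4 2 0]
After op 5 (cut(7)): [7 4 2 0 6 9 5 10 3 1 8]
After op 6 (in_shuffle): [9 7 5 4 10 2 3 0 1 6 8]
After op 7 (out_shuffle): [9 3 7 0 5 1 4 6 10 8 2]
After op 8 (reverse): [2 8 10 6 4 1 5 0 7 3 9]
Card 0 is at position 7.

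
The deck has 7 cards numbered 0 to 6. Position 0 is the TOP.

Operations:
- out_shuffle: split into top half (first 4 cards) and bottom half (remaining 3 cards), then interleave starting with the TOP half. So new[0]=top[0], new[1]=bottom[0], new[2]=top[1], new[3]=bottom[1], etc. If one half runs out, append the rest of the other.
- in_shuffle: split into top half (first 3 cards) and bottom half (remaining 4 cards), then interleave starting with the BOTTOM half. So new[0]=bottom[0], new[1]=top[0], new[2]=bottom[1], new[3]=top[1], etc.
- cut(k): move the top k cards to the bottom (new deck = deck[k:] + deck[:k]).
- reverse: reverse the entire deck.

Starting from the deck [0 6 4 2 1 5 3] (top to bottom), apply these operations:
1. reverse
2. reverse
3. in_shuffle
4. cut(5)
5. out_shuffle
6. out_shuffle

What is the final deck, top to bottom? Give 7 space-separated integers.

Answer: 4 2 1 5 3 0 6

Derivation:
After op 1 (reverse): [3 5 1 2 4 6 0]
After op 2 (reverse): [0 6 4 2 1 5 3]
After op 3 (in_shuffle): [2 0 1 6 5 4 3]
After op 4 (cut(5)): [4 3 2 0 1 6 5]
After op 5 (out_shuffle): [4 1 3 6 2 5 0]
After op 6 (out_shuffle): [4 2 1 5 3 0 6]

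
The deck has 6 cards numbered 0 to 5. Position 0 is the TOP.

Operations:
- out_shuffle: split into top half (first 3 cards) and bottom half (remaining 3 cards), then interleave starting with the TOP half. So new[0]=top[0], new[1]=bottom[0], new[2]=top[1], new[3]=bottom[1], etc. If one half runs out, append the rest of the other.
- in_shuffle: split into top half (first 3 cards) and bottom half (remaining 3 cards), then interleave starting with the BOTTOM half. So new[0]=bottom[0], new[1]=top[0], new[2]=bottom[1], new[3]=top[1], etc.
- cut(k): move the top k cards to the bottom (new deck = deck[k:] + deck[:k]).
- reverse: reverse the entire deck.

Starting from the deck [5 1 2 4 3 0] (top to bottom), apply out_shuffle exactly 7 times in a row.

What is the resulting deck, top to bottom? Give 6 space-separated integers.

Answer: 5 2 3 1 4 0

Derivation:
After op 1 (out_shuffle): [5 4 1 3 2 0]
After op 2 (out_shuffle): [5 3 4 2 1 0]
After op 3 (out_shuffle): [5 2 3 1 4 0]
After op 4 (out_shuffle): [5 1 2 4 3 0]
After op 5 (out_shuffle): [5 4 1 3 2 0]
After op 6 (out_shuffle): [5 3 4 2 1 0]
After op 7 (out_shuffle): [5 2 3 1 4 0]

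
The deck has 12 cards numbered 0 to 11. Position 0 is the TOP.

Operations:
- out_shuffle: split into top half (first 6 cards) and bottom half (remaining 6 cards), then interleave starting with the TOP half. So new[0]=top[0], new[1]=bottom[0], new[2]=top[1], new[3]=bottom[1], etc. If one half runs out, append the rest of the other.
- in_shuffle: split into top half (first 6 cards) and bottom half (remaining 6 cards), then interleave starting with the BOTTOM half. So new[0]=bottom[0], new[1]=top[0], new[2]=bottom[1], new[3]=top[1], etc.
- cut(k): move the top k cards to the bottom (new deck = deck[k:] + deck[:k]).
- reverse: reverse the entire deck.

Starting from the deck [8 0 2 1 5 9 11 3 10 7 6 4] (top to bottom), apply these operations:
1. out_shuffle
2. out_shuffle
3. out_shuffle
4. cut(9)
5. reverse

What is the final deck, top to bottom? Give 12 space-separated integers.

After op 1 (out_shuffle): [8 11 0 3 2 10 1 7 5 6 9 4]
After op 2 (out_shuffle): [8 1 11 7 0 5 3 6 2 9 10 4]
After op 3 (out_shuffle): [8 3 1 6 11 2 7 9 0 10 5 4]
After op 4 (cut(9)): [10 5 4 8 3 1 6 11 2 7 9 0]
After op 5 (reverse): [0 9 7 2 11 6 1 3 8 4 5 10]

Answer: 0 9 7 2 11 6 1 3 8 4 5 10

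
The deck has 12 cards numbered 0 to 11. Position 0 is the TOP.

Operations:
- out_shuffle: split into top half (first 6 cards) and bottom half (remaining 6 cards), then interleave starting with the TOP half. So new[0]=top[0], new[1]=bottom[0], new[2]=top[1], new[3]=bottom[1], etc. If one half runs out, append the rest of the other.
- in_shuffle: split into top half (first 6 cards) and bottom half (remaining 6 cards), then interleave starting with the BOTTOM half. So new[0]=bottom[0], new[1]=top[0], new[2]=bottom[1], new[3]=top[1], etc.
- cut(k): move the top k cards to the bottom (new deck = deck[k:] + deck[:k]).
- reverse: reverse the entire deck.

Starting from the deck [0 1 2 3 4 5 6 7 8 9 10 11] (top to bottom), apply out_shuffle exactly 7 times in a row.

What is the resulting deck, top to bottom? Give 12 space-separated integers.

Answer: 0 8 5 2 10 7 4 1 9 6 3 11

Derivation:
After op 1 (out_shuffle): [0 6 1 7 2 8 3 9 4 10 5 11]
After op 2 (out_shuffle): [0 3 6 9 1 4 7 10 2 5 8 11]
After op 3 (out_shuffle): [0 7 3 10 6 2 9 5 1 8 4 11]
After op 4 (out_shuffle): [0 9 7 5 3 1 10 8 6 4 2 11]
After op 5 (out_shuffle): [0 10 9 8 7 6 5 4 3 2 1 11]
After op 6 (out_shuffle): [0 5 10 4 9 3 8 2 7 1 6 11]
After op 7 (out_shuffle): [0 8 5 2 10 7 4 1 9 6 3 11]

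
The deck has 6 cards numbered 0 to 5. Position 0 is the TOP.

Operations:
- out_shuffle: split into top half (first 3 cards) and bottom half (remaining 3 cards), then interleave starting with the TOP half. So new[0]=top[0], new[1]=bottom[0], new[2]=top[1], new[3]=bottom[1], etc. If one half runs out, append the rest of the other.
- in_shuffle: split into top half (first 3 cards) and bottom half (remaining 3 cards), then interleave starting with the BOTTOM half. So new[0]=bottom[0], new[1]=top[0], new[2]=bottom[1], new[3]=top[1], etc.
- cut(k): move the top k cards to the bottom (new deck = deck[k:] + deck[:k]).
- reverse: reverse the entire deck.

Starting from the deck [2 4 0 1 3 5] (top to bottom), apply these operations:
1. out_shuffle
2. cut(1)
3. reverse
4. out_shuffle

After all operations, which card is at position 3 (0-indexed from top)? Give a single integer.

After op 1 (out_shuffle): [2 1 4 3 0 5]
After op 2 (cut(1)): [1 4 3 0 5 2]
After op 3 (reverse): [2 5 0 3 4 1]
After op 4 (out_shuffle): [2 3 5 4 0 1]
Position 3: card 4.

Answer: 4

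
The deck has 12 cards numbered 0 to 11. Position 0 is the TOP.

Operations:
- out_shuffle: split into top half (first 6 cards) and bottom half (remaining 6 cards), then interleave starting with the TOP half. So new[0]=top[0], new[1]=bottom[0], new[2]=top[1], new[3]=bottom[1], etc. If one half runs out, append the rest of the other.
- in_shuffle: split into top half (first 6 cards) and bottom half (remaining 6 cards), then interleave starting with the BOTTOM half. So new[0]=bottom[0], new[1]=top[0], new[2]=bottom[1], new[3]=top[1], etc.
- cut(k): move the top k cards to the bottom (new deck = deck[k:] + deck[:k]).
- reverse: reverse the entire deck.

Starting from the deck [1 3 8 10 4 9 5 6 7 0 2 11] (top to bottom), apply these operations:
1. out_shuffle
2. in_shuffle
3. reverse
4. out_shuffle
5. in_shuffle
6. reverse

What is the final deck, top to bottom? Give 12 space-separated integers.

Answer: 5 10 8 2 4 1 11 6 3 0 7 9

Derivation:
After op 1 (out_shuffle): [1 5 3 6 8 7 10 0 4 2 9 11]
After op 2 (in_shuffle): [10 1 0 5 4 3 2 6 9 8 11 7]
After op 3 (reverse): [7 11 8 9 6 2 3 4 5 0 1 10]
After op 4 (out_shuffle): [7 3 11 4 8 5 9 0 6 1 2 10]
After op 5 (in_shuffle): [9 7 0 3 6 11 1 4 2 8 10 5]
After op 6 (reverse): [5 10 8 2 4 1 11 6 3 0 7 9]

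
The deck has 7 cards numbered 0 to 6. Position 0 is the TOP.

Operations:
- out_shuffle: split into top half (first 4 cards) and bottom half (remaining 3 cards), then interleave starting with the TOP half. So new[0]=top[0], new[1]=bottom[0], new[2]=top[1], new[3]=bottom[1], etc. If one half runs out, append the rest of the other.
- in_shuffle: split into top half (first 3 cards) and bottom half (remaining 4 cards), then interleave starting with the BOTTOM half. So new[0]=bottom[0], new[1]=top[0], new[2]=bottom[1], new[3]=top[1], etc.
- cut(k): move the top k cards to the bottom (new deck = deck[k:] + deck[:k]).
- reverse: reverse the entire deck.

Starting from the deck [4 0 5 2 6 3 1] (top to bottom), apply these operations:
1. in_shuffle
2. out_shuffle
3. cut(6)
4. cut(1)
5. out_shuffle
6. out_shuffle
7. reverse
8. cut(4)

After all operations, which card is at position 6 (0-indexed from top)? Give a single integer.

After op 1 (in_shuffle): [2 4 6 0 3 5 1]
After op 2 (out_shuffle): [2 3 4 5 6 1 0]
After op 3 (cut(6)): [0 2 3 4 5 6 1]
After op 4 (cut(1)): [2 3 4 5 6 1 0]
After op 5 (out_shuffle): [2 6 3 1 4 0 5]
After op 6 (out_shuffle): [2 4 6 0 3 5 1]
After op 7 (reverse): [1 5 3 0 6 4 2]
After op 8 (cut(4)): [6 4 2 1 5 3 0]
Position 6: card 0.

Answer: 0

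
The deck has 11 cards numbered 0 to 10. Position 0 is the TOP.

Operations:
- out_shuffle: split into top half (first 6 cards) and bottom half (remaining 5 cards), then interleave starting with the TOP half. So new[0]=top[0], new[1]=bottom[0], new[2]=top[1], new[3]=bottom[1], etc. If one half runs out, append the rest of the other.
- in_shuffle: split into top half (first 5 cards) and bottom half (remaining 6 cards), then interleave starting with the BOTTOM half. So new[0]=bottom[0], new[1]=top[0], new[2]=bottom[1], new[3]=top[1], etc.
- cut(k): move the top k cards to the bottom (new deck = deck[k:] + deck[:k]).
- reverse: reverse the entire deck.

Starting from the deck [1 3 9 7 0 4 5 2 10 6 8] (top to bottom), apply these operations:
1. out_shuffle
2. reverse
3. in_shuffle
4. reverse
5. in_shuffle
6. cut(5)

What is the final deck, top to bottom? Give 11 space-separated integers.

After op 1 (out_shuffle): [1 5 3 2 9 10 7 6 0 8 4]
After op 2 (reverse): [4 8 0 6 7 10 9 2 3 5 1]
After op 3 (in_shuffle): [10 4 9 8 2 0 3 6 5 7 1]
After op 4 (reverse): [1 7 5 6 3 0 2 8 9 4 10]
After op 5 (in_shuffle): [0 1 2 7 8 5 9 6 4 3 10]
After op 6 (cut(5)): [5 9 6 4 3 10 0 1 2 7 8]

Answer: 5 9 6 4 3 10 0 1 2 7 8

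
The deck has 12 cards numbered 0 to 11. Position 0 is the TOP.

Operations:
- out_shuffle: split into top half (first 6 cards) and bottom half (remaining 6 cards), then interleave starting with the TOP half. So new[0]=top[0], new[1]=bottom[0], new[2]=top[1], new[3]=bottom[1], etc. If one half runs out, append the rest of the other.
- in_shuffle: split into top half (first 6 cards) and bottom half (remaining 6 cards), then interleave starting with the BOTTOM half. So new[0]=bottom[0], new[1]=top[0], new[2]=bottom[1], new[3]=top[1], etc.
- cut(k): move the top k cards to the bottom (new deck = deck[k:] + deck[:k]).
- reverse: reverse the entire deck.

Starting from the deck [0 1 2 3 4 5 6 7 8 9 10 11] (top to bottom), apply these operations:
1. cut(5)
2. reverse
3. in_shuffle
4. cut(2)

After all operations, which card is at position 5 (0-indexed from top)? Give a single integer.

After op 1 (cut(5)): [5 6 7 8 9 10 11 0 1 2 3 4]
After op 2 (reverse): [4 3 2 1 0 11 10 9 8 7 6 5]
After op 3 (in_shuffle): [10 4 9 3 8 2 7 1 6 0 5 11]
After op 4 (cut(2)): [9 3 8 2 7 1 6 0 5 11 10 4]
Position 5: card 1.

Answer: 1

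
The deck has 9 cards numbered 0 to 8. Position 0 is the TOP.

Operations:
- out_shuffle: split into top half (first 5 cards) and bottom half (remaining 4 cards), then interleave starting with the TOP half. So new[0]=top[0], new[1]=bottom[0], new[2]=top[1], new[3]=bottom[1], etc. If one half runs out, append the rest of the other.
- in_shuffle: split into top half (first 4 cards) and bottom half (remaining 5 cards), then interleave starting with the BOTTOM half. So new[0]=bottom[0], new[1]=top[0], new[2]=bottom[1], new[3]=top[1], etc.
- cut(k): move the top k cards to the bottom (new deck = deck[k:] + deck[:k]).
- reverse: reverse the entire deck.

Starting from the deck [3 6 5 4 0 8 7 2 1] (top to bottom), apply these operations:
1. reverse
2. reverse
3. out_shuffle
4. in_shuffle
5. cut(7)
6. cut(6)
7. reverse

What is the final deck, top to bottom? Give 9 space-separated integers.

After op 1 (reverse): [1 2 7 8 0 4 5 6 3]
After op 2 (reverse): [3 6 5 4 0 8 7 2 1]
After op 3 (out_shuffle): [3 8 6 7 5 2 4 1 0]
After op 4 (in_shuffle): [5 3 2 8 4 6 1 7 0]
After op 5 (cut(7)): [7 0 5 3 2 8 4 6 1]
After op 6 (cut(6)): [4 6 1 7 0 5 3 2 8]
After op 7 (reverse): [8 2 3 5 0 7 1 6 4]

Answer: 8 2 3 5 0 7 1 6 4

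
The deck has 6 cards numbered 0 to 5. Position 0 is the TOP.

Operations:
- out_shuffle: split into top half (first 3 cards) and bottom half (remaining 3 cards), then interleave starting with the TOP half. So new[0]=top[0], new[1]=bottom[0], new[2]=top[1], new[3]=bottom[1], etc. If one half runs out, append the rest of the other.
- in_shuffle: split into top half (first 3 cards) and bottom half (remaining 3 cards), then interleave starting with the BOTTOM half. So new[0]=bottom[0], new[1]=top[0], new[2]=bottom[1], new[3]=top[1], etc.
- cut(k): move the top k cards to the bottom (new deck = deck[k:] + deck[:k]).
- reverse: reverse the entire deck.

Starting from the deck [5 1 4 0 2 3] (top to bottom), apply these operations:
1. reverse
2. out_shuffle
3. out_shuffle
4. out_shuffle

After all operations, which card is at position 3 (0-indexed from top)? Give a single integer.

Answer: 2

Derivation:
After op 1 (reverse): [3 2 0 4 1 5]
After op 2 (out_shuffle): [3 4 2 1 0 5]
After op 3 (out_shuffle): [3 1 4 0 2 5]
After op 4 (out_shuffle): [3 0 1 2 4 5]
Position 3: card 2.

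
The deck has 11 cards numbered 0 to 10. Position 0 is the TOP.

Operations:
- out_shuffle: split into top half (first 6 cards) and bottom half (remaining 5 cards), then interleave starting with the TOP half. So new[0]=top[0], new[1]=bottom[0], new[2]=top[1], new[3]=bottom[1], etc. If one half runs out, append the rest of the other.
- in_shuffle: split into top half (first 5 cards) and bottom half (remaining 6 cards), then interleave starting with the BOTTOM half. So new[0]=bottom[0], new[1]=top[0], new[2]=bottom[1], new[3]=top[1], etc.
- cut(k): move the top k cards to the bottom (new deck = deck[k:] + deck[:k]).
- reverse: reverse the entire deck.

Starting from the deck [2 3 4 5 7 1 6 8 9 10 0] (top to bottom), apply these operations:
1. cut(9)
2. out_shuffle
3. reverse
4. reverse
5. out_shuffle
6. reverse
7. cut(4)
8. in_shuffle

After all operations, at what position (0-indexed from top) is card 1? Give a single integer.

After op 1 (cut(9)): [10 0 2 3 4 5 7 1 6 8 9]
After op 2 (out_shuffle): [10 7 0 1 2 6 3 8 4 9 5]
After op 3 (reverse): [5 9 4 8 3 6 2 1 0 7 10]
After op 4 (reverse): [10 7 0 1 2 6 3 8 4 9 5]
After op 5 (out_shuffle): [10 3 7 8 0 4 1 9 2 5 6]
After op 6 (reverse): [6 5 2 9 1 4 0 8 7 3 10]
After op 7 (cut(4)): [1 4 0 8 7 3 10 6 5 2 9]
After op 8 (in_shuffle): [3 1 10 4 6 0 5 8 2 7 9]
Card 1 is at position 1.

Answer: 1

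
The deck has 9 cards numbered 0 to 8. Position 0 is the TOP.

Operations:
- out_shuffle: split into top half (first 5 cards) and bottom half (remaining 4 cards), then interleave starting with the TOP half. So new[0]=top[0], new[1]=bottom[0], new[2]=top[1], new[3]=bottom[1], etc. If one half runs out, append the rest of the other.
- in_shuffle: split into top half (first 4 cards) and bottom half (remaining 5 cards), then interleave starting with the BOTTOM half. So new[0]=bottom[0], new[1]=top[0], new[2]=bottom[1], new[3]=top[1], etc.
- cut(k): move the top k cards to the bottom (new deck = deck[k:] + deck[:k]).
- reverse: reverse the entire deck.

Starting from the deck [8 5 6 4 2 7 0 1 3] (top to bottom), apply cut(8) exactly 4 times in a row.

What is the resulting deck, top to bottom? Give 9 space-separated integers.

After op 1 (cut(8)): [3 8 5 6 4 2 7 0 1]
After op 2 (cut(8)): [1 3 8 5 6 4 2 7 0]
After op 3 (cut(8)): [0 1 3 8 5 6 4 2 7]
After op 4 (cut(8)): [7 0 1 3 8 5 6 4 2]

Answer: 7 0 1 3 8 5 6 4 2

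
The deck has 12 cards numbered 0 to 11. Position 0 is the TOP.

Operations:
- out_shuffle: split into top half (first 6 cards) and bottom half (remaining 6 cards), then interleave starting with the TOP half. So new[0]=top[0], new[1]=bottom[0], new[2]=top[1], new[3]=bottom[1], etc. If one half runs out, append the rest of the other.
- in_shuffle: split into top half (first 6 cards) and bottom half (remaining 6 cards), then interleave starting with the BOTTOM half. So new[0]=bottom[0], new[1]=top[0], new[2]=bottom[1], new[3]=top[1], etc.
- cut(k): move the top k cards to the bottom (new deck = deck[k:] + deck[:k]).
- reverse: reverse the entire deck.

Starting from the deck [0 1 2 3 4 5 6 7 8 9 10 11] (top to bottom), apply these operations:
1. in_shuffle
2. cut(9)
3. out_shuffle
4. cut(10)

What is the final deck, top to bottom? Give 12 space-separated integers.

Answer: 7 10 4 1 11 8 5 2 6 9 0 3

Derivation:
After op 1 (in_shuffle): [6 0 7 1 8 2 9 3 10 4 11 5]
After op 2 (cut(9)): [4 11 5 6 0 7 1 8 2 9 3 10]
After op 3 (out_shuffle): [4 1 11 8 5 2 6 9 0 3 7 10]
After op 4 (cut(10)): [7 10 4 1 11 8 5 2 6 9 0 3]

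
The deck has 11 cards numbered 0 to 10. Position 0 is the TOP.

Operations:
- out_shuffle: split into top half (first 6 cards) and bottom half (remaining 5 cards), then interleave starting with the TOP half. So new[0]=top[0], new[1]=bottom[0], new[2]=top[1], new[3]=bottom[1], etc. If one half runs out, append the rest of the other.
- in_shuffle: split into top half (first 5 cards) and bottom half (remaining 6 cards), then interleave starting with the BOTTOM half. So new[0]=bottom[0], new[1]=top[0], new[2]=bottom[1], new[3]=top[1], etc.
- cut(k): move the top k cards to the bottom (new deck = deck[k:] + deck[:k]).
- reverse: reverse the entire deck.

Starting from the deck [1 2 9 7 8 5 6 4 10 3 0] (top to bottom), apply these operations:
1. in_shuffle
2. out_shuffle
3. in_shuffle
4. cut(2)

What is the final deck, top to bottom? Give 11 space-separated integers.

Answer: 2 10 8 1 4 7 0 6 9 3 5

Derivation:
After op 1 (in_shuffle): [5 1 6 2 4 9 10 7 3 8 0]
After op 2 (out_shuffle): [5 10 1 7 6 3 2 8 4 0 9]
After op 3 (in_shuffle): [3 5 2 10 8 1 4 7 0 6 9]
After op 4 (cut(2)): [2 10 8 1 4 7 0 6 9 3 5]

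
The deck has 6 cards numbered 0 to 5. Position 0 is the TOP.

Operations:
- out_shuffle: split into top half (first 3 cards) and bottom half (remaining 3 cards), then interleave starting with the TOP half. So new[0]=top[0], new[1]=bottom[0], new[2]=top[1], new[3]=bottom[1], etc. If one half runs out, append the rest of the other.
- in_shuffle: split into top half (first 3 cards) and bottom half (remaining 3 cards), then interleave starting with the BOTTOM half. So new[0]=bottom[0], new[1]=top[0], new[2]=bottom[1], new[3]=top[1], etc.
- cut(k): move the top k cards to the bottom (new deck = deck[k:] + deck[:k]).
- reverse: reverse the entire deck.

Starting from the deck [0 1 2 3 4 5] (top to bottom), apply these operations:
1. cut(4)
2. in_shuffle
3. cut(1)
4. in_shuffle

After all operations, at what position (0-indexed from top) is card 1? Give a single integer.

After op 1 (cut(4)): [4 5 0 1 2 3]
After op 2 (in_shuffle): [1 4 2 5 3 0]
After op 3 (cut(1)): [4 2 5 3 0 1]
After op 4 (in_shuffle): [3 4 0 2 1 5]
Card 1 is at position 4.

Answer: 4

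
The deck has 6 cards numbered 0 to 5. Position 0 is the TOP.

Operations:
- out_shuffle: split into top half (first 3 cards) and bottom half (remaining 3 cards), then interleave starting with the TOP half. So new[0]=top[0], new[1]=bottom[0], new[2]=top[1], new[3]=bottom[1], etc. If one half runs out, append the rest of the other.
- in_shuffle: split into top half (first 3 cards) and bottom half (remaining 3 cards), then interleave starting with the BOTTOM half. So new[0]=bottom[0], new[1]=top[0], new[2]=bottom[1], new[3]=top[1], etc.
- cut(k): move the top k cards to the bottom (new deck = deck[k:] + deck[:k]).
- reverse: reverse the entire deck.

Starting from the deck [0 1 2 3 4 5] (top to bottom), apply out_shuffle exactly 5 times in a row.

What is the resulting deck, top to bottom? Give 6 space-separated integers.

Answer: 0 3 1 4 2 5

Derivation:
After op 1 (out_shuffle): [0 3 1 4 2 5]
After op 2 (out_shuffle): [0 4 3 2 1 5]
After op 3 (out_shuffle): [0 2 4 1 3 5]
After op 4 (out_shuffle): [0 1 2 3 4 5]
After op 5 (out_shuffle): [0 3 1 4 2 5]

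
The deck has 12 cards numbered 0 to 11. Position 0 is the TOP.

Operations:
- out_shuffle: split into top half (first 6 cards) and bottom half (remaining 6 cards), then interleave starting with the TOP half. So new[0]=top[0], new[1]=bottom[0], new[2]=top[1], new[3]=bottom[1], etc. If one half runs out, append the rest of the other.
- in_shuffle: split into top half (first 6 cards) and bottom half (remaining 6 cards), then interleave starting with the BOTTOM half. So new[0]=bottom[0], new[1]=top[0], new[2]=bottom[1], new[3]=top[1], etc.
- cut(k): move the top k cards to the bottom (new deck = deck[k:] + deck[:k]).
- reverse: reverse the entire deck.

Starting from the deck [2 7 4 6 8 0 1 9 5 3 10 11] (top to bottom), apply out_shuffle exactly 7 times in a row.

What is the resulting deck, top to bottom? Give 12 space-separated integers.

After op 1 (out_shuffle): [2 1 7 9 4 5 6 3 8 10 0 11]
After op 2 (out_shuffle): [2 6 1 3 7 8 9 10 4 0 5 11]
After op 3 (out_shuffle): [2 9 6 10 1 4 3 0 7 5 8 11]
After op 4 (out_shuffle): [2 3 9 0 6 7 10 5 1 8 4 11]
After op 5 (out_shuffle): [2 10 3 5 9 1 0 8 6 4 7 11]
After op 6 (out_shuffle): [2 0 10 8 3 6 5 4 9 7 1 11]
After op 7 (out_shuffle): [2 5 0 4 10 9 8 7 3 1 6 11]

Answer: 2 5 0 4 10 9 8 7 3 1 6 11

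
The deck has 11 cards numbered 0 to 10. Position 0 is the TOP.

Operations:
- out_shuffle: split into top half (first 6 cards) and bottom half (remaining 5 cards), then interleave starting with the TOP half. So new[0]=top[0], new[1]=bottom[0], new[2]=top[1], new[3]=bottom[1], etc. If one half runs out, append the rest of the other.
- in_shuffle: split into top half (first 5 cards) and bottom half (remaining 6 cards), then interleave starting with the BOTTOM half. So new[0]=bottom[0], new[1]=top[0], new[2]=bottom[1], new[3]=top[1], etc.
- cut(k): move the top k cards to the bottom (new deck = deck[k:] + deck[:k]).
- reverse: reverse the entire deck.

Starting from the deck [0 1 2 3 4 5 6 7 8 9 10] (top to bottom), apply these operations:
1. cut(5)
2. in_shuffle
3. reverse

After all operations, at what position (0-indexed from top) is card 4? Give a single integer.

Answer: 0

Derivation:
After op 1 (cut(5)): [5 6 7 8 9 10 0 1 2 3 4]
After op 2 (in_shuffle): [10 5 0 6 1 7 2 8 3 9 4]
After op 3 (reverse): [4 9 3 8 2 7 1 6 0 5 10]
Card 4 is at position 0.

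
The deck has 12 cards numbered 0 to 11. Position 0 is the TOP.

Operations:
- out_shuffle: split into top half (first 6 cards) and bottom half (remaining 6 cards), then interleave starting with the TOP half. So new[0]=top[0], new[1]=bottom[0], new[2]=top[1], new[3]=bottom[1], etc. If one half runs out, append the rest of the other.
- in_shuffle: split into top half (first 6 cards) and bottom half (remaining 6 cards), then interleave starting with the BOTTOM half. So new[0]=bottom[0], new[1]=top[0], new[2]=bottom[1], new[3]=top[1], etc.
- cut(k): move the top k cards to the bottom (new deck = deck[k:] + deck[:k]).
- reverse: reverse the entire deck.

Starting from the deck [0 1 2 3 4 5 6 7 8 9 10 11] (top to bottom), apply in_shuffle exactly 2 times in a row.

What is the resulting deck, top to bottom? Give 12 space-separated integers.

Answer: 9 6 3 0 10 7 4 1 11 8 5 2

Derivation:
After op 1 (in_shuffle): [6 0 7 1 8 2 9 3 10 4 11 5]
After op 2 (in_shuffle): [9 6 3 0 10 7 4 1 11 8 5 2]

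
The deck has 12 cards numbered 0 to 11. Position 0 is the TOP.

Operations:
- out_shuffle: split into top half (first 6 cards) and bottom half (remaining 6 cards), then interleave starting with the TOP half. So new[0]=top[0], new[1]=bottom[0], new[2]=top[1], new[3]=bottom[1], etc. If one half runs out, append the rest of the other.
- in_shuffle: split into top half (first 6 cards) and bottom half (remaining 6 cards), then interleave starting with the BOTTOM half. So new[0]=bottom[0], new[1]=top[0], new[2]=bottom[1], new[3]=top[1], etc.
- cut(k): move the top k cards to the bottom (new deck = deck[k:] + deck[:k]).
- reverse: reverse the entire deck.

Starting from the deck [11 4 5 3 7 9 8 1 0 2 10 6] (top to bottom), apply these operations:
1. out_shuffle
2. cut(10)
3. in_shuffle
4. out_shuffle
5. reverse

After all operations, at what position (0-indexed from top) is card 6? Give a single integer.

Answer: 5

Derivation:
After op 1 (out_shuffle): [11 8 4 1 5 0 3 2 7 10 9 6]
After op 2 (cut(10)): [9 6 11 8 4 1 5 0 3 2 7 10]
After op 3 (in_shuffle): [5 9 0 6 3 11 2 8 7 4 10 1]
After op 4 (out_shuffle): [5 2 9 8 0 7 6 4 3 10 11 1]
After op 5 (reverse): [1 11 10 3 4 6 7 0 8 9 2 5]
Card 6 is at position 5.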